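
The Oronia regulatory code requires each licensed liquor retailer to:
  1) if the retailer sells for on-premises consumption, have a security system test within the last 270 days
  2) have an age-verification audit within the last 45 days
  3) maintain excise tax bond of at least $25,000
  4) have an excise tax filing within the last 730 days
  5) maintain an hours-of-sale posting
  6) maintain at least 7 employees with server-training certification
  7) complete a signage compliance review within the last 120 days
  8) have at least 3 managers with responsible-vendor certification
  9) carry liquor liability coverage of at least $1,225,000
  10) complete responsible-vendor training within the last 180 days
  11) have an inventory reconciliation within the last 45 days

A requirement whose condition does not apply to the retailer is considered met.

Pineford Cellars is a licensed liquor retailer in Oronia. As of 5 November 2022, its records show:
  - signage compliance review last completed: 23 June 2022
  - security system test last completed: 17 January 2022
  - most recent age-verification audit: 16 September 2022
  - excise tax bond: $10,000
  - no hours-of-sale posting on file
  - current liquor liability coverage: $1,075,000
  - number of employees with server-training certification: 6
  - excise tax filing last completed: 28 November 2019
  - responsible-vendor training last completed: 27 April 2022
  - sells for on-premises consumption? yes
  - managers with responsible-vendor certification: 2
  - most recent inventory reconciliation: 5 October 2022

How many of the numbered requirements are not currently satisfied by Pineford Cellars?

1. condition 'sells for on-premises consumption' holds; security system test 292 days ago vs limit 270 → not met
2. age-verification audit 50 days ago vs limit 45 → not met
3. excise tax bond $10,000 < $25,000 → not met
4. excise tax filing 1073 days ago vs limit 730 → not met
5. hours-of-sale posting absent → not met
6. employees with server-training certification 6 < 7 → not met
7. signage compliance review 135 days ago vs limit 120 → not met
8. managers with responsible-vendor certification 2 < 3 → not met
9. liquor liability coverage $1,075,000 < $1,225,000 → not met
10. responsible-vendor training 192 days ago vs limit 180 → not met
11. inventory reconciliation 31 days ago vs limit 45 → met
Not met: 10 of 11

10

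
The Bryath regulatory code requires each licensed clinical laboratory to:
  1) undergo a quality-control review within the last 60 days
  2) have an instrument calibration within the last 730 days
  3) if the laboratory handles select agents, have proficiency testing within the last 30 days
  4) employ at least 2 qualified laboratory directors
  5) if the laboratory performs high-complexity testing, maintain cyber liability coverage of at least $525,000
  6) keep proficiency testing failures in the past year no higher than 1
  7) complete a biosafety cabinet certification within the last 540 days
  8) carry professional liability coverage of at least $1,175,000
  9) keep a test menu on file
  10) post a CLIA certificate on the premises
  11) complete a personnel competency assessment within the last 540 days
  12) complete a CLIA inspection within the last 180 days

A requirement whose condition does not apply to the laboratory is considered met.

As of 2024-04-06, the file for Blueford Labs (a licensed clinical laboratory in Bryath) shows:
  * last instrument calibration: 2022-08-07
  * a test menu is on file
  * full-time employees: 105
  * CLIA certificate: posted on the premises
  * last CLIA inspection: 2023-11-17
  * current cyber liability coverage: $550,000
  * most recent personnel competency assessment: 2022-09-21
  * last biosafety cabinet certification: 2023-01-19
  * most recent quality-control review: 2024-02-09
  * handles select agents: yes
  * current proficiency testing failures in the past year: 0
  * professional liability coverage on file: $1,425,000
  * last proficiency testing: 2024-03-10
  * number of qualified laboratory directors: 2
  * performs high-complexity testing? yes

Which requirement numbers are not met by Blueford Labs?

1. quality-control review 57 days ago vs limit 60 → met
2. instrument calibration 608 days ago vs limit 730 → met
3. condition 'handles select agents' holds; proficiency testing 27 days ago vs limit 30 → met
4. qualified laboratory directors 2 ≥ 2 → met
5. condition 'performs high-complexity testing' holds; cyber liability coverage $550,000 ≥ $525,000 → met
6. proficiency testing failures in the past year 0 ≤ 1 → met
7. biosafety cabinet certification 443 days ago vs limit 540 → met
8. professional liability coverage $1,425,000 ≥ $1,175,000 → met
9. test menu present → met
10. CLIA certificate present → met
11. personnel competency assessment 563 days ago vs limit 540 → not met
12. CLIA inspection 141 days ago vs limit 180 → met
Not met: 11

11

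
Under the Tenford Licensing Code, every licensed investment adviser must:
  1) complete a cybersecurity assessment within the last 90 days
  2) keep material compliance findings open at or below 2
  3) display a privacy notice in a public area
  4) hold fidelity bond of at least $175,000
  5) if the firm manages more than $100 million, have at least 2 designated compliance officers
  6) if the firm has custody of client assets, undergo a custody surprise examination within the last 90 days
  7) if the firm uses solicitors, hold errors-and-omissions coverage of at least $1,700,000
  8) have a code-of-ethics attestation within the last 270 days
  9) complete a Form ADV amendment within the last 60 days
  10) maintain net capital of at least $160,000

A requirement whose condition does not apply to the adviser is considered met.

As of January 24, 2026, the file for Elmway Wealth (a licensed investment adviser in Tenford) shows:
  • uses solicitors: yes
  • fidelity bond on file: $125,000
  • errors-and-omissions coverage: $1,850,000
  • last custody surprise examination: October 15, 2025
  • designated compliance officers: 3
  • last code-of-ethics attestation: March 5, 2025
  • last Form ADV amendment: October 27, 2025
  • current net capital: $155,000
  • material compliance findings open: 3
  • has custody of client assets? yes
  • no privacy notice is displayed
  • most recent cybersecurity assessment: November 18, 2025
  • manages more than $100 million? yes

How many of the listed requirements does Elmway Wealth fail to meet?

7

1. cybersecurity assessment 67 days ago vs limit 90 → met
2. material compliance findings open 3 > 2 → not met
3. privacy notice absent → not met
4. fidelity bond $125,000 < $175,000 → not met
5. condition 'manages more than $100 million' holds; designated compliance officers 3 ≥ 2 → met
6. condition 'has custody of client assets' holds; custody surprise examination 101 days ago vs limit 90 → not met
7. condition 'uses solicitors' holds; errors-and-omissions coverage $1,850,000 ≥ $1,700,000 → met
8. code-of-ethics attestation 325 days ago vs limit 270 → not met
9. Form ADV amendment 89 days ago vs limit 60 → not met
10. net capital $155,000 < $160,000 → not met
Not met: 7 of 10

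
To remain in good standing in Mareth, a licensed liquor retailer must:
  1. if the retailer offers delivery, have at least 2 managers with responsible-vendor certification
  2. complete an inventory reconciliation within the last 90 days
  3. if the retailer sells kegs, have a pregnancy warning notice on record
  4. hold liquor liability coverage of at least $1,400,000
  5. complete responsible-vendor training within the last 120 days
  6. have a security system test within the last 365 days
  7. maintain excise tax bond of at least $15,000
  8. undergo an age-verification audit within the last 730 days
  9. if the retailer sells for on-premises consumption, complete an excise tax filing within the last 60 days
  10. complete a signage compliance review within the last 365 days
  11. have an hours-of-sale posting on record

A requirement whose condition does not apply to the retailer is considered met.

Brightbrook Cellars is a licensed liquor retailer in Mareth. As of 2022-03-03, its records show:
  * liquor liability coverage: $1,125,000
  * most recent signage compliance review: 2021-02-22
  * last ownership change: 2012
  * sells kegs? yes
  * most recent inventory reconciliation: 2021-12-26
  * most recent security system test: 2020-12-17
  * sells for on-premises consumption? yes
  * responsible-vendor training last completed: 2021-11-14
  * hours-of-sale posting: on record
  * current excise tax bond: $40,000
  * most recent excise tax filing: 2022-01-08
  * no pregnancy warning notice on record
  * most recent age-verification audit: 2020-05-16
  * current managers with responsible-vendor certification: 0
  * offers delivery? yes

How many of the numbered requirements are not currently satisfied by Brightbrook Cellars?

1. condition 'offers delivery' holds; managers with responsible-vendor certification 0 < 2 → not met
2. inventory reconciliation 67 days ago vs limit 90 → met
3. condition 'sells kegs' holds; pregnancy warning notice absent → not met
4. liquor liability coverage $1,125,000 < $1,400,000 → not met
5. responsible-vendor training 109 days ago vs limit 120 → met
6. security system test 441 days ago vs limit 365 → not met
7. excise tax bond $40,000 ≥ $15,000 → met
8. age-verification audit 656 days ago vs limit 730 → met
9. condition 'sells for on-premises consumption' holds; excise tax filing 54 days ago vs limit 60 → met
10. signage compliance review 374 days ago vs limit 365 → not met
11. hours-of-sale posting present → met
Not met: 5 of 11

5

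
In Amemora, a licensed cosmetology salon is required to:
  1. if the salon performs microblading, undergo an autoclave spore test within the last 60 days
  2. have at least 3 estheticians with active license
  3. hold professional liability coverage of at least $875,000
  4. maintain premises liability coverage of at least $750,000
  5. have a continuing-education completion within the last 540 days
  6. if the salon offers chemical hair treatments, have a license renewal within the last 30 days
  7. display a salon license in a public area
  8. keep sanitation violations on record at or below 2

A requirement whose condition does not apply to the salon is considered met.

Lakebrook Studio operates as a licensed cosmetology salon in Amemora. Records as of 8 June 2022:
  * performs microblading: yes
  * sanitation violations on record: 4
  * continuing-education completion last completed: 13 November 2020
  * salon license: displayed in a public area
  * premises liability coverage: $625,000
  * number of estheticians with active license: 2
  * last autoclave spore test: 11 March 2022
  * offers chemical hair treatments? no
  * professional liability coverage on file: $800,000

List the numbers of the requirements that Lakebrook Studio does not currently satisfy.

1, 2, 3, 4, 5, 8

1. condition 'performs microblading' holds; autoclave spore test 89 days ago vs limit 60 → not met
2. estheticians with active license 2 < 3 → not met
3. professional liability coverage $800,000 < $875,000 → not met
4. premises liability coverage $625,000 < $750,000 → not met
5. continuing-education completion 572 days ago vs limit 540 → not met
6. condition 'offers chemical hair treatments' does not hold → requirement n/a → met
7. salon license present → met
8. sanitation violations on record 4 > 2 → not met
Not met: 1, 2, 3, 4, 5, 8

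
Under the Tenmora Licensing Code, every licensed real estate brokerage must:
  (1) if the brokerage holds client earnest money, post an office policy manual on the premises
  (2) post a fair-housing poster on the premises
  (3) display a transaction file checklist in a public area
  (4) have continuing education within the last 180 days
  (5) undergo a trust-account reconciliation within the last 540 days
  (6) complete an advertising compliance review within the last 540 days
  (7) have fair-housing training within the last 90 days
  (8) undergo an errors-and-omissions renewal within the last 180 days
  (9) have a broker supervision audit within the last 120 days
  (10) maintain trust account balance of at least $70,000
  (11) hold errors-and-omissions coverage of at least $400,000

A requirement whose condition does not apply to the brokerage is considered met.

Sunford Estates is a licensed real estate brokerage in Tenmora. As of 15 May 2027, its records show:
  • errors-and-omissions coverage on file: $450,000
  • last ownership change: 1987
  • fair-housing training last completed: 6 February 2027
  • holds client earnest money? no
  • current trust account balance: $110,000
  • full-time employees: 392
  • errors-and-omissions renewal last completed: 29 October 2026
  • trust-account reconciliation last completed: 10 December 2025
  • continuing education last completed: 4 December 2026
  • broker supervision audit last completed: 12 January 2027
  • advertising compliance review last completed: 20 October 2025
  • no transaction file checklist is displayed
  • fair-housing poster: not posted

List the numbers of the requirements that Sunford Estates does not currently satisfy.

1. condition 'holds client earnest money' does not hold → requirement n/a → met
2. fair-housing poster absent → not met
3. transaction file checklist absent → not met
4. continuing education 162 days ago vs limit 180 → met
5. trust-account reconciliation 521 days ago vs limit 540 → met
6. advertising compliance review 572 days ago vs limit 540 → not met
7. fair-housing training 98 days ago vs limit 90 → not met
8. errors-and-omissions renewal 198 days ago vs limit 180 → not met
9. broker supervision audit 123 days ago vs limit 120 → not met
10. trust account balance $110,000 ≥ $70,000 → met
11. errors-and-omissions coverage $450,000 ≥ $400,000 → met
Not met: 2, 3, 6, 7, 8, 9

2, 3, 6, 7, 8, 9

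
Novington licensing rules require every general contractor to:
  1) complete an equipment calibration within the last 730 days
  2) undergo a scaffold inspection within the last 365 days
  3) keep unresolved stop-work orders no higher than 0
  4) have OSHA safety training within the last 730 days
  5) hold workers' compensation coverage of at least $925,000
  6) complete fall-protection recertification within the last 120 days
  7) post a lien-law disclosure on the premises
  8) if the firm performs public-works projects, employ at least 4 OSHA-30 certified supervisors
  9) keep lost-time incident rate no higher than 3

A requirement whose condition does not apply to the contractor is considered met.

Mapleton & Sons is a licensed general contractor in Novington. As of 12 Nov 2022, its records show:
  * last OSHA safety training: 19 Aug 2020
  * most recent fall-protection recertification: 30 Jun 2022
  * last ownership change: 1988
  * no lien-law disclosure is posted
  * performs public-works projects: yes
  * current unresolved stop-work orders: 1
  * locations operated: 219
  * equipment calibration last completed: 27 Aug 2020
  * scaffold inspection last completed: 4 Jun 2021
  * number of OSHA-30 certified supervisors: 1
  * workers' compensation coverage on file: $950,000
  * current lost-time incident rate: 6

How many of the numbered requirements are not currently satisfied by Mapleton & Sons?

1. equipment calibration 807 days ago vs limit 730 → not met
2. scaffold inspection 526 days ago vs limit 365 → not met
3. unresolved stop-work orders 1 > 0 → not met
4. OSHA safety training 815 days ago vs limit 730 → not met
5. workers' compensation coverage $950,000 ≥ $925,000 → met
6. fall-protection recertification 135 days ago vs limit 120 → not met
7. lien-law disclosure absent → not met
8. condition 'performs public-works projects' holds; OSHA-30 certified supervisors 1 < 4 → not met
9. lost-time incident rate 6 > 3 → not met
Not met: 8 of 9

8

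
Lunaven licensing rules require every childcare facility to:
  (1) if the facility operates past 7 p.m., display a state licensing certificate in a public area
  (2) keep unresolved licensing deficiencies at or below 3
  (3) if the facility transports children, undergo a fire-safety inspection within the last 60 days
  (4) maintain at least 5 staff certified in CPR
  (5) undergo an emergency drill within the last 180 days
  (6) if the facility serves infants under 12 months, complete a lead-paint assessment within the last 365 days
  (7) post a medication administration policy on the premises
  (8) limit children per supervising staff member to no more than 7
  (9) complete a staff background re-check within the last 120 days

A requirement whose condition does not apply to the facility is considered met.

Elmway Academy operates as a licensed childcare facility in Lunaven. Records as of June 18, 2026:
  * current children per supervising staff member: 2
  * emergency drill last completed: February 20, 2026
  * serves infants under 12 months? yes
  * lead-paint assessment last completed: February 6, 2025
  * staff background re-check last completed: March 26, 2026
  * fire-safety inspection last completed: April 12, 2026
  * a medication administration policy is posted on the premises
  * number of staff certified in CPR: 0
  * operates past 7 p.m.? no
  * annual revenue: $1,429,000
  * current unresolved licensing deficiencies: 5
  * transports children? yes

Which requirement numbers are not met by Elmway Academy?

2, 3, 4, 6

1. condition 'operates past 7 p.m.' does not hold → requirement n/a → met
2. unresolved licensing deficiencies 5 > 3 → not met
3. condition 'transports children' holds; fire-safety inspection 67 days ago vs limit 60 → not met
4. staff certified in CPR 0 < 5 → not met
5. emergency drill 118 days ago vs limit 180 → met
6. condition 'serves infants under 12 months' holds; lead-paint assessment 497 days ago vs limit 365 → not met
7. medication administration policy present → met
8. children per supervising staff member 2 ≤ 7 → met
9. staff background re-check 84 days ago vs limit 120 → met
Not met: 2, 3, 4, 6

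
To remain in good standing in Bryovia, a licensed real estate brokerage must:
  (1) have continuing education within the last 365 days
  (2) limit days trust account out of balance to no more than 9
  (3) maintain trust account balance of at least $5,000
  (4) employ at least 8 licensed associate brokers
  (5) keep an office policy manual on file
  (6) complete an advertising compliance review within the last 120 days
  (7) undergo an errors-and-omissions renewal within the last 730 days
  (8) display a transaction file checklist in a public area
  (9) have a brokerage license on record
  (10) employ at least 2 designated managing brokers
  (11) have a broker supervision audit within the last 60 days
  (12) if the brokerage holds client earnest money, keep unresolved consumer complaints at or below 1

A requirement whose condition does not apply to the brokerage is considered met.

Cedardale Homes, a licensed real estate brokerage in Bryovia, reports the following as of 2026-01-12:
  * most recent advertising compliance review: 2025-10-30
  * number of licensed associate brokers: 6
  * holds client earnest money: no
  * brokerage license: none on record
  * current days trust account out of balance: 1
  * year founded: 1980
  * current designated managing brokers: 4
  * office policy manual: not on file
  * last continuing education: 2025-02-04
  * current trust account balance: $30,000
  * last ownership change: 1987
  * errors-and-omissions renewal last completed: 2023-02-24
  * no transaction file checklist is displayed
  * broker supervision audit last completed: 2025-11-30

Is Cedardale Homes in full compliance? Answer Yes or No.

1. continuing education 342 days ago vs limit 365 → met
2. days trust account out of balance 1 ≤ 9 → met
3. trust account balance $30,000 ≥ $5,000 → met
4. licensed associate brokers 6 < 8 → not met
5. office policy manual absent → not met
6. advertising compliance review 74 days ago vs limit 120 → met
7. errors-and-omissions renewal 1053 days ago vs limit 730 → not met
8. transaction file checklist absent → not met
9. brokerage license absent → not met
10. designated managing brokers 4 ≥ 2 → met
11. broker supervision audit 43 days ago vs limit 60 → met
12. condition 'holds client earnest money' does not hold → requirement n/a → met
Not met: 4, 5, 7, 8, 9

No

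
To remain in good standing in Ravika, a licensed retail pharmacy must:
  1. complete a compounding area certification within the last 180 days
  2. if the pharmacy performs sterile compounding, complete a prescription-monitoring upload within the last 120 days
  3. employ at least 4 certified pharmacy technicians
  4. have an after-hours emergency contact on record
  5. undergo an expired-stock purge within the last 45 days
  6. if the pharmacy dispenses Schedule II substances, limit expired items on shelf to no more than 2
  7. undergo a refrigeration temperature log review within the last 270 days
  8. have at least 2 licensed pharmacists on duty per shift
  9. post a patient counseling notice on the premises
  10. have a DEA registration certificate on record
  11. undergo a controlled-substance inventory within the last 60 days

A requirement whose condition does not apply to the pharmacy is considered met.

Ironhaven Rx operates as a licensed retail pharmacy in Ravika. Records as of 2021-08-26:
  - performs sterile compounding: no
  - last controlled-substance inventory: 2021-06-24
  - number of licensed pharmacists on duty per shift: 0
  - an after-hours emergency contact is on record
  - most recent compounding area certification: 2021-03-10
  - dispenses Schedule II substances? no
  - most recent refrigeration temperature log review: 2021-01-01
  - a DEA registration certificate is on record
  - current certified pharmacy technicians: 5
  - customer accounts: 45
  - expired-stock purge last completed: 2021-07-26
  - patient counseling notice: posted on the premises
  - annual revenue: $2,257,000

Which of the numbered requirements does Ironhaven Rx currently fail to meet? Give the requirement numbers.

8, 11

1. compounding area certification 169 days ago vs limit 180 → met
2. condition 'performs sterile compounding' does not hold → requirement n/a → met
3. certified pharmacy technicians 5 ≥ 4 → met
4. after-hours emergency contact present → met
5. expired-stock purge 31 days ago vs limit 45 → met
6. condition 'dispenses Schedule II substances' does not hold → requirement n/a → met
7. refrigeration temperature log review 237 days ago vs limit 270 → met
8. licensed pharmacists on duty per shift 0 < 2 → not met
9. patient counseling notice present → met
10. DEA registration certificate present → met
11. controlled-substance inventory 63 days ago vs limit 60 → not met
Not met: 8, 11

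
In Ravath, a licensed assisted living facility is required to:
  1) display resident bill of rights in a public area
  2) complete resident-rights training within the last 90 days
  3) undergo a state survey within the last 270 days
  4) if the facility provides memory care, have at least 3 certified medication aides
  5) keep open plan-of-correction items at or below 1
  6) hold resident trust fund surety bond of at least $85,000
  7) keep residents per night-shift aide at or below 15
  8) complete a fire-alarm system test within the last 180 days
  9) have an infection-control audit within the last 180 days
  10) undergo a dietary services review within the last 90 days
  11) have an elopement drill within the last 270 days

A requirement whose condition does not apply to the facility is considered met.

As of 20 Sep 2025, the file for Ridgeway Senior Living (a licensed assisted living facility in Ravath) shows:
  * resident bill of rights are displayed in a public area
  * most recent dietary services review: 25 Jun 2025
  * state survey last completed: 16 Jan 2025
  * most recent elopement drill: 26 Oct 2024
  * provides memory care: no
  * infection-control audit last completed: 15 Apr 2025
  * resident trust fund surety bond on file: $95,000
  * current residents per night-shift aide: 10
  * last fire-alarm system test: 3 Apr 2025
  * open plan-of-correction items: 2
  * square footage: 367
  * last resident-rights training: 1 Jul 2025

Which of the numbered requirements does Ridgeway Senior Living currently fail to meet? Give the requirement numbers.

5, 11

1. resident bill of rights present → met
2. resident-rights training 81 days ago vs limit 90 → met
3. state survey 247 days ago vs limit 270 → met
4. condition 'provides memory care' does not hold → requirement n/a → met
5. open plan-of-correction items 2 > 1 → not met
6. resident trust fund surety bond $95,000 ≥ $85,000 → met
7. residents per night-shift aide 10 ≤ 15 → met
8. fire-alarm system test 170 days ago vs limit 180 → met
9. infection-control audit 158 days ago vs limit 180 → met
10. dietary services review 87 days ago vs limit 90 → met
11. elopement drill 329 days ago vs limit 270 → not met
Not met: 5, 11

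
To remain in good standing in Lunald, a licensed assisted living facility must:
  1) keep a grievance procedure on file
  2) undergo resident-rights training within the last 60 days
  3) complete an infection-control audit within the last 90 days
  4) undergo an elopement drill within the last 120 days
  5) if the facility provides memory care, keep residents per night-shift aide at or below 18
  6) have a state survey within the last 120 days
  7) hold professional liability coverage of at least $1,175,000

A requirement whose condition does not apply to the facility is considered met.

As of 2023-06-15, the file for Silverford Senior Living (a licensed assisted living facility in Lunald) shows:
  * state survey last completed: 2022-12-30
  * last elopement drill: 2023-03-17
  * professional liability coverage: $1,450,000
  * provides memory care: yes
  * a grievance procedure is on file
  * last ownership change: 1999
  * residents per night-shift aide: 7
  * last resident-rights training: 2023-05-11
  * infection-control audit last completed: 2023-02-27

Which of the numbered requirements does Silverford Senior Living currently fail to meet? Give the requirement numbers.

3, 6

1. grievance procedure present → met
2. resident-rights training 35 days ago vs limit 60 → met
3. infection-control audit 108 days ago vs limit 90 → not met
4. elopement drill 90 days ago vs limit 120 → met
5. condition 'provides memory care' holds; residents per night-shift aide 7 ≤ 18 → met
6. state survey 167 days ago vs limit 120 → not met
7. professional liability coverage $1,450,000 ≥ $1,175,000 → met
Not met: 3, 6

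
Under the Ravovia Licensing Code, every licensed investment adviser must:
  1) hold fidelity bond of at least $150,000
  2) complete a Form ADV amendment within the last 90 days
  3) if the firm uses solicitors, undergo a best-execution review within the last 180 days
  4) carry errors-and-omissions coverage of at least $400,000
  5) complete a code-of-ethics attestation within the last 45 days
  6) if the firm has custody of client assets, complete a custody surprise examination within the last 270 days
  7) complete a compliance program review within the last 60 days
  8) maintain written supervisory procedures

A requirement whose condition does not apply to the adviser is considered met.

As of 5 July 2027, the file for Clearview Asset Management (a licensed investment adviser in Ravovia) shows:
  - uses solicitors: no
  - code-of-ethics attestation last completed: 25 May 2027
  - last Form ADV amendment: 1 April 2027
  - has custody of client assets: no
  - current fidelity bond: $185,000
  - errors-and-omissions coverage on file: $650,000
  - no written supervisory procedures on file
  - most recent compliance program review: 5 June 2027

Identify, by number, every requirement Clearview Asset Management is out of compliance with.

2, 8

1. fidelity bond $185,000 ≥ $150,000 → met
2. Form ADV amendment 95 days ago vs limit 90 → not met
3. condition 'uses solicitors' does not hold → requirement n/a → met
4. errors-and-omissions coverage $650,000 ≥ $400,000 → met
5. code-of-ethics attestation 41 days ago vs limit 45 → met
6. condition 'has custody of client assets' does not hold → requirement n/a → met
7. compliance program review 30 days ago vs limit 60 → met
8. written supervisory procedures absent → not met
Not met: 2, 8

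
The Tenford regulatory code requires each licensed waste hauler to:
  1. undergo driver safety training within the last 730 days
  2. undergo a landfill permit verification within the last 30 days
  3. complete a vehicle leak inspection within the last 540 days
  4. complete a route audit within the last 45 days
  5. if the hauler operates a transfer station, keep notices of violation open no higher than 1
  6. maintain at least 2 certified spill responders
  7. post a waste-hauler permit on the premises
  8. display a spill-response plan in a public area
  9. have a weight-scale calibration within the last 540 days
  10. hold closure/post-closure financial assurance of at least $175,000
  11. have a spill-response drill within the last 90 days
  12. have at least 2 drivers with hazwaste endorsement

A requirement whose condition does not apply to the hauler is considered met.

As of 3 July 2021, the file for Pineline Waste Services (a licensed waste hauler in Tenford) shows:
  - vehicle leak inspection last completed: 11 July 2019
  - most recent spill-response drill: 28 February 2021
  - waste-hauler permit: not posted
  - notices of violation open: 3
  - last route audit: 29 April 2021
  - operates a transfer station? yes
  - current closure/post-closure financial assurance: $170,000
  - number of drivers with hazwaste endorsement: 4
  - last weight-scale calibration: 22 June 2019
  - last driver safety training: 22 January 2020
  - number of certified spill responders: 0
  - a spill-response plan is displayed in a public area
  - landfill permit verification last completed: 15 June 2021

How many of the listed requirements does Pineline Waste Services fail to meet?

8

1. driver safety training 528 days ago vs limit 730 → met
2. landfill permit verification 18 days ago vs limit 30 → met
3. vehicle leak inspection 723 days ago vs limit 540 → not met
4. route audit 65 days ago vs limit 45 → not met
5. condition 'operates a transfer station' holds; notices of violation open 3 > 1 → not met
6. certified spill responders 0 < 2 → not met
7. waste-hauler permit absent → not met
8. spill-response plan present → met
9. weight-scale calibration 742 days ago vs limit 540 → not met
10. closure/post-closure financial assurance $170,000 < $175,000 → not met
11. spill-response drill 125 days ago vs limit 90 → not met
12. drivers with hazwaste endorsement 4 ≥ 2 → met
Not met: 8 of 12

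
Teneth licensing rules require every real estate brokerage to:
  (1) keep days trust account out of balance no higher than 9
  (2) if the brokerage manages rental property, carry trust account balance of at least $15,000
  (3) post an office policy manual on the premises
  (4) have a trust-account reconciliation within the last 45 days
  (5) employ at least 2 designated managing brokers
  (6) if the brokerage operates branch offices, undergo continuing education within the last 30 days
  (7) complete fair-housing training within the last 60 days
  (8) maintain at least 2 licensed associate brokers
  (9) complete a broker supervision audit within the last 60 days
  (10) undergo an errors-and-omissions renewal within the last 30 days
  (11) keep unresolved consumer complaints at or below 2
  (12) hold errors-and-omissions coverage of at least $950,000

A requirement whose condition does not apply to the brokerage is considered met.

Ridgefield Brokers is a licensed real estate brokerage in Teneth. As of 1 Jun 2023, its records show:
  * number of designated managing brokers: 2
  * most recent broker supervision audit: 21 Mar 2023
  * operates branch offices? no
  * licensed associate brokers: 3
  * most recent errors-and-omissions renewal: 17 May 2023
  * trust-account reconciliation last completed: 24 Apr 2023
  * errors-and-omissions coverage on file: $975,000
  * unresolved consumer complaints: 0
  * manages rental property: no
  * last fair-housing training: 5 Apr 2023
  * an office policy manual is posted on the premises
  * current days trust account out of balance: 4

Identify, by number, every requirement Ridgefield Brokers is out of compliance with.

9

1. days trust account out of balance 4 ≤ 9 → met
2. condition 'manages rental property' does not hold → requirement n/a → met
3. office policy manual present → met
4. trust-account reconciliation 38 days ago vs limit 45 → met
5. designated managing brokers 2 ≥ 2 → met
6. condition 'operates branch offices' does not hold → requirement n/a → met
7. fair-housing training 57 days ago vs limit 60 → met
8. licensed associate brokers 3 ≥ 2 → met
9. broker supervision audit 72 days ago vs limit 60 → not met
10. errors-and-omissions renewal 15 days ago vs limit 30 → met
11. unresolved consumer complaints 0 ≤ 2 → met
12. errors-and-omissions coverage $975,000 ≥ $950,000 → met
Not met: 9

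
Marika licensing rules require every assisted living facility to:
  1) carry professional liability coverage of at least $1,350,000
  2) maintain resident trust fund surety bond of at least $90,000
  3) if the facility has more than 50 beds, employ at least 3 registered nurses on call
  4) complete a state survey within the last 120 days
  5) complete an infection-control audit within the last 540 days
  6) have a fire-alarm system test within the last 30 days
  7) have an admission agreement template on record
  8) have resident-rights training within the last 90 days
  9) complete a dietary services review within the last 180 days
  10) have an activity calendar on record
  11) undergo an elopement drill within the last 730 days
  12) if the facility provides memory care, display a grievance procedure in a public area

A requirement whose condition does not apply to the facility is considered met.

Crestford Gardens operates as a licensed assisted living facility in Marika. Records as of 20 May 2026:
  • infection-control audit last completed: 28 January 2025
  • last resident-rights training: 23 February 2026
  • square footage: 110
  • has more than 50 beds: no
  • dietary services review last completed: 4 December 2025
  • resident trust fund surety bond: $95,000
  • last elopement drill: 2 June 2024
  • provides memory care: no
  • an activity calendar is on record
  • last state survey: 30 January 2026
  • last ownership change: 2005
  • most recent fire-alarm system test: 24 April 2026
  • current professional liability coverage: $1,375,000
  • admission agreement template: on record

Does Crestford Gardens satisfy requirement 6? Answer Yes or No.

Yes

6. fire-alarm system test 26 days ago vs limit 30 → met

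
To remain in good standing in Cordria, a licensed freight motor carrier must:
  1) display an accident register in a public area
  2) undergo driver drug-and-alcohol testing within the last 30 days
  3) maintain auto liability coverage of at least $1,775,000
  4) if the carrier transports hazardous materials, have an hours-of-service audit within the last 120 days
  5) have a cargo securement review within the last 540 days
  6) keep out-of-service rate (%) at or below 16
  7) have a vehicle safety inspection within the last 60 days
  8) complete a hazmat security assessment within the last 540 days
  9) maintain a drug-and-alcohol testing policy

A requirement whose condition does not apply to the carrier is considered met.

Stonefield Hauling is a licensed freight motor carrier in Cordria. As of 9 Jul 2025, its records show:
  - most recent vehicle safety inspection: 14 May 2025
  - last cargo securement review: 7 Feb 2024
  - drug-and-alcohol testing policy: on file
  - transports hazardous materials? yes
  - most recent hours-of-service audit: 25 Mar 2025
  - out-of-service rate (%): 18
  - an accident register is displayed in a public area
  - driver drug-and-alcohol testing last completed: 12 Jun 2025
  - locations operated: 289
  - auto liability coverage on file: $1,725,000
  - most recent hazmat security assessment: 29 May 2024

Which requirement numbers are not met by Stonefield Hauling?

3, 6

1. accident register present → met
2. driver drug-and-alcohol testing 27 days ago vs limit 30 → met
3. auto liability coverage $1,725,000 < $1,775,000 → not met
4. condition 'transports hazardous materials' holds; hours-of-service audit 106 days ago vs limit 120 → met
5. cargo securement review 518 days ago vs limit 540 → met
6. out-of-service rate (%) 18 > 16 → not met
7. vehicle safety inspection 56 days ago vs limit 60 → met
8. hazmat security assessment 406 days ago vs limit 540 → met
9. drug-and-alcohol testing policy present → met
Not met: 3, 6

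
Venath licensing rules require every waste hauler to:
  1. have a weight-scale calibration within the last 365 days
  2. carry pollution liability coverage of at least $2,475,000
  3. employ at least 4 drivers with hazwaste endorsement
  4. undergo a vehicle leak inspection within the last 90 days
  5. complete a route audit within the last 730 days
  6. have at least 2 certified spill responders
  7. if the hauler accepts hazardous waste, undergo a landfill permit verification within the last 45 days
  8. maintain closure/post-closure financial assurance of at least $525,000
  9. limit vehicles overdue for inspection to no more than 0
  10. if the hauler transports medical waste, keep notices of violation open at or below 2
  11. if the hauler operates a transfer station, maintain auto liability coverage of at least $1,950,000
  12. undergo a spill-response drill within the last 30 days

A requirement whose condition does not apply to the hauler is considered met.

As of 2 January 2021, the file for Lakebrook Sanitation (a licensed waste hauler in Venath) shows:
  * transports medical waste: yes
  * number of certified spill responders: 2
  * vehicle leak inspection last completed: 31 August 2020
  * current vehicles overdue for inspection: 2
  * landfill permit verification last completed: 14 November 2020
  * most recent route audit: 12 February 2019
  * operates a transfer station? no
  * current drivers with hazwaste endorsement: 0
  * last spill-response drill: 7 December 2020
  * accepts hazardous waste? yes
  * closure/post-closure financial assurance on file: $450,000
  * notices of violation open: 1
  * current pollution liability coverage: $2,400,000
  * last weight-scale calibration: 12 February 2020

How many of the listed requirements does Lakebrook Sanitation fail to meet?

1. weight-scale calibration 325 days ago vs limit 365 → met
2. pollution liability coverage $2,400,000 < $2,475,000 → not met
3. drivers with hazwaste endorsement 0 < 4 → not met
4. vehicle leak inspection 124 days ago vs limit 90 → not met
5. route audit 690 days ago vs limit 730 → met
6. certified spill responders 2 ≥ 2 → met
7. condition 'accepts hazardous waste' holds; landfill permit verification 49 days ago vs limit 45 → not met
8. closure/post-closure financial assurance $450,000 < $525,000 → not met
9. vehicles overdue for inspection 2 > 0 → not met
10. condition 'transports medical waste' holds; notices of violation open 1 ≤ 2 → met
11. condition 'operates a transfer station' does not hold → requirement n/a → met
12. spill-response drill 26 days ago vs limit 30 → met
Not met: 6 of 12

6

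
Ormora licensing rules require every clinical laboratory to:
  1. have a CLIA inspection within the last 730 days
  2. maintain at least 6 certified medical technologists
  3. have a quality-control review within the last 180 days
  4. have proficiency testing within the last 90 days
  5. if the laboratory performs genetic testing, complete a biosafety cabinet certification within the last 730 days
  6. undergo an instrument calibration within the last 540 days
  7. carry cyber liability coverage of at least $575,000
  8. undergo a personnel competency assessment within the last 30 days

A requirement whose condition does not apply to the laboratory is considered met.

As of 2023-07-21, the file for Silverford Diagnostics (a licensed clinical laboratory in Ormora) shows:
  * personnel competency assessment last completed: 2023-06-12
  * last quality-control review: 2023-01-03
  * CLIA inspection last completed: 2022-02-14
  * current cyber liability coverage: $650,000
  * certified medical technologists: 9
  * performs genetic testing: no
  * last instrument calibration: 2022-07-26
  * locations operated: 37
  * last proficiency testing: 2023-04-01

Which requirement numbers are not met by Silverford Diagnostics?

3, 4, 8

1. CLIA inspection 522 days ago vs limit 730 → met
2. certified medical technologists 9 ≥ 6 → met
3. quality-control review 199 days ago vs limit 180 → not met
4. proficiency testing 111 days ago vs limit 90 → not met
5. condition 'performs genetic testing' does not hold → requirement n/a → met
6. instrument calibration 360 days ago vs limit 540 → met
7. cyber liability coverage $650,000 ≥ $575,000 → met
8. personnel competency assessment 39 days ago vs limit 30 → not met
Not met: 3, 4, 8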